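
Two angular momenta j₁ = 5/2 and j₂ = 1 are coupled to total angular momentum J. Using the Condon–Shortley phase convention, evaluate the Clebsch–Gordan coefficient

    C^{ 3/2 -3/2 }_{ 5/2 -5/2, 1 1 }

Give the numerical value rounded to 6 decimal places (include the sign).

+0.816497  (= +√(2/3))

triangle: 2!*3!*0!/6! = 12/720
(j±m)!: 0!*5!*2!*0!*0!*3! = 1440
prefactor² = (2J+1)*Δ*N² = 96
  k=2: +1/(2!*0!*3!*0!*0!*0!) = 1/12
Σ = 1/12  ⇒  CG² = 96*1/12² = 2/3
CG = +√(2/3) = +0.816497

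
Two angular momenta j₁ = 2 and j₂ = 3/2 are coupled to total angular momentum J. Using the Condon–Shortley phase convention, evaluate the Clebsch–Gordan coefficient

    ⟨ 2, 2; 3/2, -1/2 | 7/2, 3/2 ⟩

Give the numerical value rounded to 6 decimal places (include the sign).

√[8·0!4!3!/8! · 4!0!1!2!5!2!] = √(2304/7)
  +(−1)^0/∏(0,0,0,1,4,2)! = 1/48  (running 1/48)
⟨..|..⟩ = √(2304/7)·(1/48) = +0.377964

+0.377964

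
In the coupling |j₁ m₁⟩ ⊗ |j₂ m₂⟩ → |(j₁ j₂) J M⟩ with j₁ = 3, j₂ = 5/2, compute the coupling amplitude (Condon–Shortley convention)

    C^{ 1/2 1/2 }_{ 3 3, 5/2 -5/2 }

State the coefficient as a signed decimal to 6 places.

+0.534522  (= +√(2/7))

√[2·5!1!0!/7! · 6!0!0!5!1!0!] = √(28800/7)
  +(−1)^0/∏(0,5,0,0,1,0)! = 1/120  (running 1/120)
⟨..|..⟩ = √(28800/7)·(1/120) = +0.534522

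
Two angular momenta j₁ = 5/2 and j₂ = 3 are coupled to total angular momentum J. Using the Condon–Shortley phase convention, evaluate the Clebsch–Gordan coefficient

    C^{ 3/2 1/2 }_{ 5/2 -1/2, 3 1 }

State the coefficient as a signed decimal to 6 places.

−√(1/105) = -0.097590

triangle: 4!·1!·2!/8! = 48/40320
(j±m)!: 2!·3!·4!·2!·2!·1! = 1152
prefactor² = (2J+1)·Δ·N² = 192/35
  k=2: +1/(2!·2!·1!·2!·0!·0!) = 1/8
  k=3: −1/(3!·1!·0!·1!·1!·1!) = -1/6
Σ = -1/24  ⇒  CG² = 192/35·(-1/24)² = 1/105
CG = −√(1/105) = -0.097590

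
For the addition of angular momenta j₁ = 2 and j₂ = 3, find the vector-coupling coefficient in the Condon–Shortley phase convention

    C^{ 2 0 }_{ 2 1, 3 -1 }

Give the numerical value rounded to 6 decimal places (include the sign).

j₁+j₂−J=3  J+j₁−j₂=1  J−j₁+j₂=3  j₁+j₂+J+1=8
(j₁±m₁, j₂±m₂, J±M) = (3,1,2,4,2,2)
P² = 36/7
sum k=0..1:
  [0] +1/12 = 1/12
  [1] −1/4 = -1/4
S = -1/6
C² = P²·S² = 1/7 ; C = -0.377964

-0.377964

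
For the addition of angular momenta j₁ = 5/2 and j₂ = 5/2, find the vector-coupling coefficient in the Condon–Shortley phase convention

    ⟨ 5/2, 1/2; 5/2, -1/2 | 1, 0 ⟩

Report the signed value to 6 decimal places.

triangle: 4!×1!×1!/7! = 24/5040
(j±m)!: 3!×2!×2!×3!×1!×1! = 144
prefactor² = (2J+1)×Δ×N² = 72/35
  k=1: −1/(1!×3!×1!×1!×0!×0!) = -1/6
  k=2: +1/(2!×2!×0!×0!×1!×1!) = 1/4
Σ = 1/12  ⇒  CG² = 72/35×1/12² = 1/70
CG = +√(1/70) = +0.119523

+0.119523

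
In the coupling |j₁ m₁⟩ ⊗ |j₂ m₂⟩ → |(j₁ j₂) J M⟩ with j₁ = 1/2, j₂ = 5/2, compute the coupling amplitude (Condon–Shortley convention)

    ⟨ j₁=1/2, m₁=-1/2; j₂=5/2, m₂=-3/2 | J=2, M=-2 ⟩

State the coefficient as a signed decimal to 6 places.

j₁+j₂−J=1  J+j₁−j₂=0  J−j₁+j₂=4  j₁+j₂+J+1=6
(j₁±m₁, j₂±m₂, J±M) = (0,1,1,4,0,4)
P² = 96
sum k=1..1:
  [1] −1/24 = -1/24
S = -1/24
C² = P²·S² = 1/6 ; C = -0.408248

-0.408248  (= −√(1/6))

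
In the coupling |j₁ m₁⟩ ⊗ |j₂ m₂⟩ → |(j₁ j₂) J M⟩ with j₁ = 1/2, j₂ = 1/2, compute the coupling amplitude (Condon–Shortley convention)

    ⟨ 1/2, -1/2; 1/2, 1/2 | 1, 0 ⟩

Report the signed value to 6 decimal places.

+√(1/2) ≈ +0.707107

j₁+j₂−J=0  J+j₁−j₂=1  J−j₁+j₂=1  j₁+j₂+J+1=3
(j₁±m₁, j₂±m₂, J±M) = (0,1,1,0,1,1)
P² = 1/2
sum k=0..0:
  [0] +1/1 = 1
S = 1
C² = P²·S² = 1/2 ; C = +0.707107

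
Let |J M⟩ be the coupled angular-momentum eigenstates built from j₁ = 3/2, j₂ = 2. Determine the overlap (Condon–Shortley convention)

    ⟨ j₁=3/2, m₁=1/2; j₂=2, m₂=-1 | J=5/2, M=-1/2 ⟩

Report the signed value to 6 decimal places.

+√(5/14) ≈ +0.597614

j₁+j₂−J=1  J+j₁−j₂=2  J−j₁+j₂=3  j₁+j₂+J+1=7
(j₁±m₁, j₂±m₂, J±M) = (2,1,1,3,2,3)
P² = 72/35
sum k=0..1:
  [0] +1/2 = 1/2
  [1] −1/12 = -1/12
S = 5/12
C² = P²·S² = 5/14 ; C = +0.597614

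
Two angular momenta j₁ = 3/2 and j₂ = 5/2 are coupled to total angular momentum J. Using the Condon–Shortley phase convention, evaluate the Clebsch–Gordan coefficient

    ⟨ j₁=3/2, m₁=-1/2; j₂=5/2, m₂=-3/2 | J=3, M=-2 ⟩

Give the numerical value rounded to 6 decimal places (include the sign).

triangle: 1!·2!·4!/8! = 48/40320
(j±m)!: 1!·2!·1!·4!·1!·5! = 5760
prefactor² = (2J+1)·Δ·N² = 48
  k=0: +1/(0!·1!·2!·1!·0!·3!) = 1/12
  k=1: −1/(1!·0!·1!·0!·1!·4!) = -1/24
Σ = 1/24  ⇒  CG² = 48·1/24² = 1/12
CG = +√(1/12) = +0.288675

+√(1/12) = +0.288675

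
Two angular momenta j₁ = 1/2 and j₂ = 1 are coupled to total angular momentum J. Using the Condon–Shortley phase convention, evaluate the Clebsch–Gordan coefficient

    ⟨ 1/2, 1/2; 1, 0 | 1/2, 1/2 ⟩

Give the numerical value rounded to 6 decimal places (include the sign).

triangle: 1!*0!*1!/3! = 1/6
(j±m)!: 1!*0!*1!*1!*1!*0! = 1
prefactor² = (2J+1)*Δ*N² = 1/3
  k=0: +1/(0!*1!*0!*1!*0!*0!) = 1
Σ = 1  ⇒  CG² = 1/3*1² = 1/3
CG = +√(1/3) = +0.577350

+√(1/3) ≈ +0.577350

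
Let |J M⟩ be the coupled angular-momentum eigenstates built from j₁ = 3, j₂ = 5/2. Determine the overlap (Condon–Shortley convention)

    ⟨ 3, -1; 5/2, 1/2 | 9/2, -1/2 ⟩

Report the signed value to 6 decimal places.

√[10·1!5!4!/11! · 2!4!3!2!4!5!] = √(92160/77)
  +(−1)^0/∏(0,1,4,3,1,1)! = 1/144  (running 1/144)
  +(−1)^1/∏(1,0,3,2,2,2)! = -1/48  (running -1/72)
⟨..|..⟩ = √(92160/77)·(-1/72) = -0.480500

−√(160/693) ≈ -0.480500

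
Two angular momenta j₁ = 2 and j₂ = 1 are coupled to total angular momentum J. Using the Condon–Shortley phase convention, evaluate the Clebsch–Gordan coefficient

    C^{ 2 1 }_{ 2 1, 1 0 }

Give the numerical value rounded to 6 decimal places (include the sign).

+0.408248  (= +√(1/6))

j₁+j₂−J=1  J+j₁−j₂=3  J−j₁+j₂=1  j₁+j₂+J+1=6
(j₁±m₁, j₂±m₂, J±M) = (3,1,1,1,3,1)
P² = 3/2
sum k=0..1:
  [0] +1/2 = 1/2
  [1] −1/6 = -1/6
S = 1/3
C² = P²·S² = 1/6 ; C = +0.408248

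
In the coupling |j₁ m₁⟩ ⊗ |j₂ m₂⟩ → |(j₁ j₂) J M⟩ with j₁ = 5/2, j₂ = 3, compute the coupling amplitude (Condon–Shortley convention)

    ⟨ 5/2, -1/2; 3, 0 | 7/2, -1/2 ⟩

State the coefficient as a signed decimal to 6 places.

-0.436436  (= −√(4/21))

j₁+j₂−J=2  J+j₁−j₂=3  J−j₁+j₂=4  j₁+j₂+J+1=10
(j₁±m₁, j₂±m₂, J±M) = (2,3,3,3,3,4)
P² = 6912/175
sum k=0..2:
  [0] +1/72 = 1/72
  [1] −1/8 = -1/8
  [2] +1/24 = 1/24
S = -5/72
C² = P²·S² = 4/21 ; C = -0.436436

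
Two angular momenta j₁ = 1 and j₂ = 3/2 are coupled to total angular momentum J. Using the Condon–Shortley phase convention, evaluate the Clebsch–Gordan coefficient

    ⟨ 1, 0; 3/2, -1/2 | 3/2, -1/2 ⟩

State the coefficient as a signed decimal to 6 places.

√[4·1!1!2!/5! · 1!1!1!2!1!2!] = √(4/15)
  +(−1)^0/∏(0,1,1,1,0,1)! = 1  (running 1)
  +(−1)^1/∏(1,0,0,0,1,2)! = -1/2  (running 1/2)
⟨..|..⟩ = √(4/15)·(1/2) = +0.258199

+√(1/15) = +0.258199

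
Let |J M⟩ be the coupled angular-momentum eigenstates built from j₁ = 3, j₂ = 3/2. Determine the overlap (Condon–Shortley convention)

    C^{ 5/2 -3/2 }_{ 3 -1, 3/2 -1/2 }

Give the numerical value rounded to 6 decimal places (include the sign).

j₁+j₂−J=2  J+j₁−j₂=4  J−j₁+j₂=1  j₁+j₂+J+1=8
(j₁±m₁, j₂±m₂, J±M) = (2,4,1,2,1,4)
P² = 576/35
sum k=0..1:
  [0] +1/48 = 1/48
  [1] −1/6 = -1/6
S = -7/48
C² = P²·S² = 7/20 ; C = -0.591608

−√(7/20) = -0.591608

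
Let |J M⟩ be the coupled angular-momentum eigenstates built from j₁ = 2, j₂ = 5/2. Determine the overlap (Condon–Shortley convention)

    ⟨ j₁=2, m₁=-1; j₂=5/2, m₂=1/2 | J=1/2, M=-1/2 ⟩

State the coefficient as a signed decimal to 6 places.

−√(2/15) = -0.365148

triangle: 4!×0!×1!/6! = 24/720
(j±m)!: 1!×3!×3!×2!×0!×1! = 72
prefactor² = (2J+1)×Δ×N² = 24/5
  k=3: −1/(3!×1!×0!×0!×0!×1!) = -1/6
Σ = -1/6  ⇒  CG² = 24/5×(-1/6)² = 2/15
CG = −√(2/15) = -0.365148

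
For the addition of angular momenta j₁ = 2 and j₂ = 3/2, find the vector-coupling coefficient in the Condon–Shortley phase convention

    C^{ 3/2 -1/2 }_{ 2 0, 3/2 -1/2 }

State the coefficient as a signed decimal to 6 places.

j₁+j₂−J=2  J+j₁−j₂=2  J−j₁+j₂=1  j₁+j₂+J+1=6
(j₁±m₁, j₂±m₂, J±M) = (2,2,1,2,1,2)
P² = 16/45
sum k=0..1:
  [0] +1/4 = 1/4
  [1] −1/1 = -1
S = -3/4
C² = P²·S² = 1/5 ; C = -0.447214

-0.447214  (= −√(1/5))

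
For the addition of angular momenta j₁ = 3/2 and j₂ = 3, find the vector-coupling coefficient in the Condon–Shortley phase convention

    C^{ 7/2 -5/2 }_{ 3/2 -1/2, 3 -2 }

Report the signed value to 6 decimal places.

j₁+j₂−J=1  J+j₁−j₂=2  J−j₁+j₂=5  j₁+j₂+J+1=9
(j₁±m₁, j₂±m₂, J±M) = (1,2,1,5,1,6)
P² = 6400/7
sum k=0..1:
  [0] +1/48 = 1/48
  [1] −1/120 = -1/120
S = 1/80
C² = P²·S² = 1/7 ; C = +0.377964

+√(1/7) = +0.377964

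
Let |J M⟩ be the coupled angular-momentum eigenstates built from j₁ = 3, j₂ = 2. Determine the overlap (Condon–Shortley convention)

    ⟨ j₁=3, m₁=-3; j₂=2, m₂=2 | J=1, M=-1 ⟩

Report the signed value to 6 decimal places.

+√(3/7) ≈ +0.654654

√[3·4!2!0!/7! · 0!6!4!0!0!2!] = √(6912/7)
  +(−1)^4/∏(4,0,2,0,0,0)! = 1/48  (running 1/48)
⟨..|..⟩ = √(6912/7)·(1/48) = +0.654654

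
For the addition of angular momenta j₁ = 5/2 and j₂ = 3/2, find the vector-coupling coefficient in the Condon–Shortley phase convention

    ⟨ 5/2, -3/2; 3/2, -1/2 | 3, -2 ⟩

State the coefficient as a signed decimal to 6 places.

−√(1/12) ≈ -0.288675

j₁+j₂−J=1  J+j₁−j₂=4  J−j₁+j₂=2  j₁+j₂+J+1=8
(j₁±m₁, j₂±m₂, J±M) = (1,4,1,2,1,5)
P² = 48
sum k=0..1:
  [0] +1/24 = 1/24
  [1] −1/12 = -1/12
S = -1/24
C² = P²·S² = 1/12 ; C = -0.288675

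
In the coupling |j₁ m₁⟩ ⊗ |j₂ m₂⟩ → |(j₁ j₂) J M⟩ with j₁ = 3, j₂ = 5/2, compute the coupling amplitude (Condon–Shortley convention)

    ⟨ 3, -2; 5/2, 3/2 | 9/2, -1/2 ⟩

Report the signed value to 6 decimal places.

-0.510355

triangle: 1!*5!*4!/11! = 2880/39916800
(j±m)!: 1!*5!*4!*1!*4!*5! = 8294400
prefactor² = (2J+1)*Δ*N² = 460800/77
  k=0: +1/(0!*1!*5!*4!*0!*0!) = 1/2880
  k=1: −1/(1!*0!*4!*3!*1!*1!) = -1/144
Σ = -19/2880  ⇒  CG² = 460800/77*(-19/2880)² = 361/1386
CG = −√(361/1386) = -0.510355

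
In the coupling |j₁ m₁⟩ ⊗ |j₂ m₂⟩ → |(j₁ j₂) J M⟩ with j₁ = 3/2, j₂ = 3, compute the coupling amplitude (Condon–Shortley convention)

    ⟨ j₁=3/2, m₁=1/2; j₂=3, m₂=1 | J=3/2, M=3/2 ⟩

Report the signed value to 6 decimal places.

-0.338062  (= −√(4/35))

triangle: 3!·0!·3!/7! = 36/5040
(j±m)!: 2!·1!·4!·2!·3!·0! = 576
prefactor² = (2J+1)·Δ·N² = 576/35
  k=1: −1/(1!·2!·0!·3!·0!·0!) = -1/12
Σ = -1/12  ⇒  CG² = 576/35·(-1/12)² = 4/35
CG = −√(4/35) = -0.338062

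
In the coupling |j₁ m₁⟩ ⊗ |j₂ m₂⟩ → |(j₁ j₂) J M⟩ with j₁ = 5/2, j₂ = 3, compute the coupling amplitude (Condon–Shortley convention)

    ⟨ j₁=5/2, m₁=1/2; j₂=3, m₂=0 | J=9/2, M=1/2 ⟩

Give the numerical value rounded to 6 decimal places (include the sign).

triangle: 1!*4!*5!/11! = 2880/39916800
(j±m)!: 3!*2!*3!*3!*5!*4! = 1244160
prefactor² = (2J+1)*Δ*N² = 69120/77
  k=0: +1/(0!*1!*2!*3!*2!*2!) = 1/48
  k=1: −1/(1!*0!*1!*2!*3!*3!) = -1/72
Σ = 1/144  ⇒  CG² = 69120/77*1/144² = 10/231
CG = +√(10/231) = +0.208063

+√(10/231) ≈ +0.208063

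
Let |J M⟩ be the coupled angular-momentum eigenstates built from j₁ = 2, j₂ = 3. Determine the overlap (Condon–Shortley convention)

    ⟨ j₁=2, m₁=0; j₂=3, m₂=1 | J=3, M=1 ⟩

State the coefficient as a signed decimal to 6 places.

j₁+j₂−J=2  J+j₁−j₂=2  J−j₁+j₂=4  j₁+j₂+J+1=9
(j₁±m₁, j₂±m₂, J±M) = (2,2,4,2,4,2)
P² = 256/15
sum k=0..2:
  [0] +1/96 = 1/96
  [1] −1/6 = -1/6
  [2] +1/16 = 1/16
S = -3/32
C² = P²·S² = 3/20 ; C = -0.387298

−√(3/20) = -0.387298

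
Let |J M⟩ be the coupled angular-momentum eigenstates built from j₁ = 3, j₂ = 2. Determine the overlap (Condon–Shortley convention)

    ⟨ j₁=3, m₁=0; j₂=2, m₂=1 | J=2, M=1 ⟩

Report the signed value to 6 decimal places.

triangle: 3!·3!·1!/8! = 36/40320
(j±m)!: 3!·3!·3!·1!·3!·1! = 1296
prefactor² = (2J+1)·Δ·N² = 81/14
  k=2: +1/(2!·1!·1!·1!·2!·0!) = 1/4
  k=3: −1/(3!·0!·0!·0!·3!·1!) = -1/36
Σ = 2/9  ⇒  CG² = 81/14·2/9² = 2/7
CG = +√(2/7) = +0.534522

+0.534522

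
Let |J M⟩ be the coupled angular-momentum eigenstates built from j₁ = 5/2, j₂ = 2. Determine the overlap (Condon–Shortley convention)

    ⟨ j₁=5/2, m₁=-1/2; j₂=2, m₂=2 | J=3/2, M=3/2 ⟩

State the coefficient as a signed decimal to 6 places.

triangle: 3!×2!×1!/7! = 12/5040
(j±m)!: 2!×3!×4!×0!×3!×0! = 1728
prefactor² = (2J+1)×Δ×N² = 576/35
  k=3: −1/(3!×0!×0!×1!×2!×0!) = -1/12
Σ = -1/12  ⇒  CG² = 576/35×(-1/12)² = 4/35
CG = −√(4/35) = -0.338062

-0.338062  (= −√(4/35))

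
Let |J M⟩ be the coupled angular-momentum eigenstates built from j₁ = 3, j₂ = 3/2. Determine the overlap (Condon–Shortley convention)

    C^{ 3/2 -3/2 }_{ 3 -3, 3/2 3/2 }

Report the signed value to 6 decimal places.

−√(4/7) = -0.755929

j₁+j₂−J=3  J+j₁−j₂=3  J−j₁+j₂=0  j₁+j₂+J+1=7
(j₁±m₁, j₂±m₂, J±M) = (0,6,3,0,0,3)
P² = 5184/7
sum k=3..3:
  [3] −1/36 = -1/36
S = -1/36
C² = P²·S² = 4/7 ; C = -0.755929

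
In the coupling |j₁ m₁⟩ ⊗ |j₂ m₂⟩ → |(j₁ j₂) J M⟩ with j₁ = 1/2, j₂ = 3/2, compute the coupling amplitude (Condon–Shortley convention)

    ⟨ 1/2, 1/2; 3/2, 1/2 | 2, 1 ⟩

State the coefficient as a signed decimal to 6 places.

√[5·0!1!3!/5! · 1!0!2!1!3!1!] = √(3)
  +(−1)^0/∏(0,0,0,2,1,1)! = 1/2  (running 1/2)
⟨..|..⟩ = √(3)·(1/2) = +0.866025

+√(3/4) = +0.866025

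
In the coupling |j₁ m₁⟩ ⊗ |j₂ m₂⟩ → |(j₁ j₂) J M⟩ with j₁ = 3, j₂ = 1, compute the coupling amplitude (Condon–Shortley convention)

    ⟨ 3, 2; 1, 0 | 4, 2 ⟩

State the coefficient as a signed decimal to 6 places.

√[9·0!6!2!/9! · 5!1!1!1!6!2!] = √(43200/7)
  +(−1)^0/∏(0,0,1,1,5,1)! = 1/120  (running 1/120)
⟨..|..⟩ = √(43200/7)·(1/120) = +0.654654

+0.654654  (= +√(3/7))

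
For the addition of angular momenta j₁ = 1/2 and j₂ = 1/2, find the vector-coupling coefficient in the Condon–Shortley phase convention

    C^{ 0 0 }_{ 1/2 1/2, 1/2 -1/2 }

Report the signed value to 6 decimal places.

triangle: 1!*0!*0!/2! = 1/2
(j±m)!: 1!*0!*0!*1!*0!*0! = 1
prefactor² = (2J+1)*Δ*N² = 1/2
  k=0: +1/(0!*1!*0!*0!*0!*0!) = 1
Σ = 1  ⇒  CG² = 1/2*1² = 1/2
CG = +√(1/2) = +0.707107

+√(1/2) ≈ +0.707107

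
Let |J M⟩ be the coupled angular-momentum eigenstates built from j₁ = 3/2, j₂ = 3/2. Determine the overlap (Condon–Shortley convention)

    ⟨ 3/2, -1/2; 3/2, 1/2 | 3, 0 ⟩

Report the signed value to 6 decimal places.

+0.670820

j₁+j₂−J=0  J+j₁−j₂=3  J−j₁+j₂=3  j₁+j₂+J+1=7
(j₁±m₁, j₂±m₂, J±M) = (1,2,2,1,3,3)
P² = 36/5
sum k=0..0:
  [0] +1/4 = 1/4
S = 1/4
C² = P²·S² = 9/20 ; C = +0.670820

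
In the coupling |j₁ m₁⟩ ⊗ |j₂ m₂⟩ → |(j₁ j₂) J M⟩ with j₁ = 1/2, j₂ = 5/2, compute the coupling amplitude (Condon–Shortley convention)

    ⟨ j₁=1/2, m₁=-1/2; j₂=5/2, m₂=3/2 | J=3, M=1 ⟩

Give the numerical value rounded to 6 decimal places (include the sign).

+√(1/3) = +0.577350

j₁+j₂−J=0  J+j₁−j₂=1  J−j₁+j₂=5  j₁+j₂+J+1=7
(j₁±m₁, j₂±m₂, J±M) = (0,1,4,1,4,2)
P² = 192
sum k=0..0:
  [0] +1/24 = 1/24
S = 1/24
C² = P²·S² = 1/3 ; C = +0.577350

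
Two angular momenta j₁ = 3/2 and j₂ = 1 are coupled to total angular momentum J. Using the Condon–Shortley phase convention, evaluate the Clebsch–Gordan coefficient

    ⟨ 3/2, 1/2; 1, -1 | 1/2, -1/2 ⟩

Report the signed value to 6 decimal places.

triangle: 2!×1!×0!/4! = 2/24
(j±m)!: 2!×1!×0!×2!×0!×1! = 4
prefactor² = (2J+1)×Δ×N² = 2/3
  k=0: +1/(0!×2!×1!×0!×0!×0!) = 1/2
Σ = 1/2  ⇒  CG² = 2/3×1/2² = 1/6
CG = +√(1/6) = +0.408248

+0.408248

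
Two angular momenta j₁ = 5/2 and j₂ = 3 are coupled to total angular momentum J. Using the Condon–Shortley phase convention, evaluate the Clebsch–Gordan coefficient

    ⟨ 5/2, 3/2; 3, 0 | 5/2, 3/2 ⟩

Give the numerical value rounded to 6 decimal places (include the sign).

-0.483046  (= −√(7/30))

triangle: 3!·2!·3!/9! = 72/362880
(j±m)!: 4!·1!·3!·3!·4!·1! = 20736
prefactor² = (2J+1)·Δ·N² = 864/35
  k=0: +1/(0!·3!·1!·3!·1!·0!) = 1/36
  k=1: −1/(1!·2!·0!·2!·2!·1!) = -1/8
Σ = -7/72  ⇒  CG² = 864/35·(-7/72)² = 7/30
CG = −√(7/30) = -0.483046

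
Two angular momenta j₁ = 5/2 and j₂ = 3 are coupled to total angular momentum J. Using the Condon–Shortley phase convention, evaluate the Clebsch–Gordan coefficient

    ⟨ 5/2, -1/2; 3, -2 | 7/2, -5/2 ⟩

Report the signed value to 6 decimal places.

triangle: 2!·3!·4!/10! = 288/3628800
(j±m)!: 2!·3!·1!·5!·1!·6! = 1036800
prefactor² = (2J+1)·Δ·N² = 4608/7
  k=0: +1/(0!·2!·3!·1!·0!·3!) = 1/72
  k=1: −1/(1!·1!·2!·0!·1!·4!) = -1/48
Σ = -1/144  ⇒  CG² = 4608/7·(-1/144)² = 2/63
CG = −√(2/63) = -0.178174

−√(2/63) ≈ -0.178174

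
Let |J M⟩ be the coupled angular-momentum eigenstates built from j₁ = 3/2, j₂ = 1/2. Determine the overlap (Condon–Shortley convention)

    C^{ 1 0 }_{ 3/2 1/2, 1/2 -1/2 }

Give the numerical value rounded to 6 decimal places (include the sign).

j₁+j₂−J=1  J+j₁−j₂=2  J−j₁+j₂=0  j₁+j₂+J+1=4
(j₁±m₁, j₂±m₂, J±M) = (2,1,0,1,1,1)
P² = 1/2
sum k=0..0:
  [0] +1/1 = 1
S = 1
C² = P²·S² = 1/2 ; C = +0.707107

+√(1/2) ≈ +0.707107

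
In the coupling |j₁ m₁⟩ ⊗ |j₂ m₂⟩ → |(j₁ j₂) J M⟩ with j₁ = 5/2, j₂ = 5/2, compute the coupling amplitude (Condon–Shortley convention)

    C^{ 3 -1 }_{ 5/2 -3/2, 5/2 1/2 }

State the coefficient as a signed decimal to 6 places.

√[7·2!3!3!/9! · 1!4!3!2!2!4!] = √(96/5)
  +(−1)^1/∏(1,1,3,2,0,1)! = -1/12  (running -1/12)
  +(−1)^2/∏(2,0,2,1,1,2)! = 1/8  (running 1/24)
⟨..|..⟩ = √(96/5)·(1/24) = +0.182574

+√(1/30) = +0.182574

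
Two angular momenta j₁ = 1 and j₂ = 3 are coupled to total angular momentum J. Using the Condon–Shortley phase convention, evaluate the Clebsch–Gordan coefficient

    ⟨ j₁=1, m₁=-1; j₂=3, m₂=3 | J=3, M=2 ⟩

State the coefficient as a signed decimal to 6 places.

√[7·1!1!5!/8! · 0!2!6!0!5!1!] = √(3600)
  +(−1)^1/∏(1,0,1,5,0,0)! = -1/120  (running -1/120)
⟨..|..⟩ = √(3600)·(-1/120) = -0.500000

-0.500000  (= −√(1/4))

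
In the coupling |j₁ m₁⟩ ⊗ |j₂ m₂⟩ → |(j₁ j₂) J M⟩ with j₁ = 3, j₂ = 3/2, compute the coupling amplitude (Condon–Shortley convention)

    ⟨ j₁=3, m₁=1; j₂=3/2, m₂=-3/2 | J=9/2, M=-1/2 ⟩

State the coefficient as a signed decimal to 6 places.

j₁+j₂−J=0  J+j₁−j₂=6  J−j₁+j₂=3  j₁+j₂+J+1=10
(j₁±m₁, j₂±m₂, J±M) = (4,2,0,3,4,5)
P² = 69120/7
sum k=0..0:
  [0] +1/288 = 1/288
S = 1/288
C² = P²·S² = 5/42 ; C = +0.345033

+0.345033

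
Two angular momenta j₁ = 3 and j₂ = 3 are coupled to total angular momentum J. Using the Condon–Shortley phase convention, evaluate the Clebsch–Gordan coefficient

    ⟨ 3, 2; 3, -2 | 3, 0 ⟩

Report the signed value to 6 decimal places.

+0.408248

√[7·3!3!3!/10! · 5!1!1!5!3!3!] = √(216)
  +(−1)^0/∏(0,3,1,1,2,2)! = 1/24  (running 1/24)
  +(−1)^1/∏(1,2,0,0,3,3)! = -1/72  (running 1/36)
⟨..|..⟩ = √(216)·(1/36) = +0.408248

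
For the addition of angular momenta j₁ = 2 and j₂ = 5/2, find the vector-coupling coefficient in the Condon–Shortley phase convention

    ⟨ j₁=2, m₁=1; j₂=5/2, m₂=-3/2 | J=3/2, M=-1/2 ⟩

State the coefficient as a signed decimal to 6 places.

√[4·3!1!2!/7! · 3!1!1!4!1!2!] = √(96/35)
  +(−1)^0/∏(0,3,1,1,0,1)! = 1/6  (running 1/6)
  +(−1)^1/∏(1,2,0,0,1,2)! = -1/4  (running -1/12)
⟨..|..⟩ = √(96/35)·(-1/12) = -0.138013

−√(2/105) = -0.138013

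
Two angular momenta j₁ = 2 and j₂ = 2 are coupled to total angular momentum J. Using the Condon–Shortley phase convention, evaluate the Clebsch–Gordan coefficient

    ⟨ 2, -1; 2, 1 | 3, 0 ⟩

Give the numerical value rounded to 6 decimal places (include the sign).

-0.632456

√[7·1!3!3!/8! · 1!3!3!1!3!3!] = √(81/10)
  +(−1)^0/∏(0,1,3,3,0,0)! = 1/36  (running 1/36)
  +(−1)^1/∏(1,0,2,2,1,1)! = -1/4  (running -2/9)
⟨..|..⟩ = √(81/10)·(-2/9) = -0.632456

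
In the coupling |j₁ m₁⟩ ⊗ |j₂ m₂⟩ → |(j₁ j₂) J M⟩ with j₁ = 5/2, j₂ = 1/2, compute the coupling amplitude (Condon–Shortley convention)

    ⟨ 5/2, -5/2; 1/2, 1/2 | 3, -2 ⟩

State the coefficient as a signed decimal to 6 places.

+√(1/6) = +0.408248

√[7·0!5!1!/7! · 0!5!1!0!1!5!] = √(2400)
  +(−1)^0/∏(0,0,5,1,0,0)! = 1/120  (running 1/120)
⟨..|..⟩ = √(2400)·(1/120) = +0.408248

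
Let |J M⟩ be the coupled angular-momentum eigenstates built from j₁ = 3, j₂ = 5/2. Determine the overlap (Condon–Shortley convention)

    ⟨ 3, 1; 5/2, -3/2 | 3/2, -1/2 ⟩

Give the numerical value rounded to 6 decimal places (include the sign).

-0.483046  (= −√(7/30))

triangle: 4!·2!·1!/8! = 48/40320
(j±m)!: 4!·2!·1!·4!·1!·2! = 2304
prefactor² = (2J+1)·Δ·N² = 384/35
  k=0: +1/(0!·4!·2!·1!·0!·0!) = 1/48
  k=1: −1/(1!·3!·1!·0!·1!·1!) = -1/6
Σ = -7/48  ⇒  CG² = 384/35·(-7/48)² = 7/30
CG = −√(7/30) = -0.483046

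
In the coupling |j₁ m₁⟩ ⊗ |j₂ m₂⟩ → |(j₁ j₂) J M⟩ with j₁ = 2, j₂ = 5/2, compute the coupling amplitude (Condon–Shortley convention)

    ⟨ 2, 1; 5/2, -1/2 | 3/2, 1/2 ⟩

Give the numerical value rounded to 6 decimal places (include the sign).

√[4·3!1!2!/7! · 3!1!2!3!2!1!] = √(48/35)
  +(−1)^0/∏(0,3,1,2,0,0)! = 1/12  (running 1/12)
  +(−1)^1/∏(1,2,0,1,1,1)! = -1/2  (running -5/12)
⟨..|..⟩ = √(48/35)·(-5/12) = -0.487950

−√(5/21) ≈ -0.487950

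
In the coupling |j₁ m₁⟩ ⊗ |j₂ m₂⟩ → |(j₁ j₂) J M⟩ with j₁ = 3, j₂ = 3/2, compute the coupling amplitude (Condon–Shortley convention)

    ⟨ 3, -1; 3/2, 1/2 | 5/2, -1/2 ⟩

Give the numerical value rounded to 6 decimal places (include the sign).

−√(1/70) ≈ -0.119523

j₁+j₂−J=2  J+j₁−j₂=4  J−j₁+j₂=1  j₁+j₂+J+1=8
(j₁±m₁, j₂±m₂, J±M) = (2,4,2,1,2,3)
P² = 288/35
sum k=1..2:
  [1] −1/6 = -1/6
  [2] +1/8 = 1/8
S = -1/24
C² = P²·S² = 1/70 ; C = -0.119523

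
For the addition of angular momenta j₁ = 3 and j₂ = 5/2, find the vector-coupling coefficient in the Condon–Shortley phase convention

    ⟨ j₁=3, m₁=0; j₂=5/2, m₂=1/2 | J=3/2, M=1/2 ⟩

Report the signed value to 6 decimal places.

√[4·4!2!1!/8! · 3!3!3!2!2!1!] = √(144/35)
  +(−1)^2/∏(2,2,1,1,1,0)! = 1/4  (running 1/4)
  +(−1)^3/∏(3,1,0,0,2,1)! = -1/12  (running 1/6)
⟨..|..⟩ = √(144/35)·(1/6) = +0.338062

+0.338062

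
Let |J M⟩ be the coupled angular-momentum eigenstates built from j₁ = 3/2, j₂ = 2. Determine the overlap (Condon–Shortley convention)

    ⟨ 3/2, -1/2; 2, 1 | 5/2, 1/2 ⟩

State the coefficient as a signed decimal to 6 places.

-0.597614  (= −√(5/14))

√[6·1!2!3!/7! · 1!2!3!1!3!2!] = √(72/35)
  +(−1)^0/∏(0,1,2,3,0,0)! = 1/12  (running 1/12)
  +(−1)^1/∏(1,0,1,2,1,1)! = -1/2  (running -5/12)
⟨..|..⟩ = √(72/35)·(-5/12) = -0.597614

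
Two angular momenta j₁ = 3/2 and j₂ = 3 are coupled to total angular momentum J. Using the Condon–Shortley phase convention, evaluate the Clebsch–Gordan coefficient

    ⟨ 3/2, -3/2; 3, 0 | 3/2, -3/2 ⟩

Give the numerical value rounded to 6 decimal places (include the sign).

√[4·3!0!3!/7! · 0!3!3!3!0!3!] = √(1296/35)
  +(−1)^3/∏(3,0,0,0,0,3)! = -1/36  (running -1/36)
⟨..|..⟩ = √(1296/35)·(-1/36) = -0.169031

-0.169031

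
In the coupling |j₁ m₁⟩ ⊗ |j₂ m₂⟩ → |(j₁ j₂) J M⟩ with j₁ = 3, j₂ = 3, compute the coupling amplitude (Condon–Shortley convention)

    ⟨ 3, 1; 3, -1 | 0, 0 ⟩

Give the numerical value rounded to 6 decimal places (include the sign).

+√(1/7) = +0.377964

j₁+j₂−J=6  J+j₁−j₂=0  J−j₁+j₂=0  j₁+j₂+J+1=7
(j₁±m₁, j₂±m₂, J±M) = (4,2,2,4,0,0)
P² = 2304/7
sum k=2..2:
  [2] +1/48 = 1/48
S = 1/48
C² = P²·S² = 1/7 ; C = +0.377964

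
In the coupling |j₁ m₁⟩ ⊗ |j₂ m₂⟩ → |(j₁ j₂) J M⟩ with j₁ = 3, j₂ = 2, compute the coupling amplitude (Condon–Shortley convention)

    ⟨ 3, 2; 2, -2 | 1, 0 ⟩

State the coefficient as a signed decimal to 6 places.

+0.377964

√[3·4!2!0!/7! · 5!1!0!4!1!1!] = √(576/7)
  +(−1)^0/∏(0,4,1,0,1,0)! = 1/24  (running 1/24)
⟨..|..⟩ = √(576/7)·(1/24) = +0.377964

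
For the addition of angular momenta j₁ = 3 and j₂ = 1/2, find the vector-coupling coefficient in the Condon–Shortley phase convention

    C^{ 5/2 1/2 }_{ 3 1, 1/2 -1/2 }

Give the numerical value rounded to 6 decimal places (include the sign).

√[6·1!5!0!/7! · 4!2!0!1!3!2!] = √(576/7)
  +(−1)^0/∏(0,1,2,0,3,0)! = 1/12  (running 1/12)
⟨..|..⟩ = √(576/7)·(1/12) = +0.755929

+0.755929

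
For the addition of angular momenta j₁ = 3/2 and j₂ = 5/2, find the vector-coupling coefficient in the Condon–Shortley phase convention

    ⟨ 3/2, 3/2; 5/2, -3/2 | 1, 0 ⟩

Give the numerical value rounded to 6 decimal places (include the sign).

√[3·3!0!2!/6! · 3!0!1!4!1!1!] = √(36/5)
  +(−1)^0/∏(0,3,0,1,0,1)! = 1/6  (running 1/6)
⟨..|..⟩ = √(36/5)·(1/6) = +0.447214

+√(1/5) = +0.447214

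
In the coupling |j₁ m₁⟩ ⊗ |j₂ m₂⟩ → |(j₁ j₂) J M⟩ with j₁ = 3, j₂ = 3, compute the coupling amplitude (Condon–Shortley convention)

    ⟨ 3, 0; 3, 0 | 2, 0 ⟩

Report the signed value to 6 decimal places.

+√(4/21) = +0.436436

j₁+j₂−J=4  J+j₁−j₂=2  J−j₁+j₂=2  j₁+j₂+J+1=9
(j₁±m₁, j₂±m₂, J±M) = (3,3,3,3,2,2)
P² = 48/7
sum k=1..3:
  [1] −1/24 = -1/24
  [2] +1/4 = 1/4
  [3] −1/24 = -1/24
S = 1/6
C² = P²·S² = 4/21 ; C = +0.436436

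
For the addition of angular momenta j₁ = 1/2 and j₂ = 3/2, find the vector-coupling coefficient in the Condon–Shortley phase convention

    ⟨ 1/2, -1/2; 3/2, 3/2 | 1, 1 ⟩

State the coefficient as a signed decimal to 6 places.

j₁+j₂−J=1  J+j₁−j₂=0  J−j₁+j₂=2  j₁+j₂+J+1=4
(j₁±m₁, j₂±m₂, J±M) = (0,1,3,0,2,0)
P² = 3
sum k=1..1:
  [1] −1/2 = -1/2
S = -1/2
C² = P²·S² = 3/4 ; C = -0.866025

-0.866025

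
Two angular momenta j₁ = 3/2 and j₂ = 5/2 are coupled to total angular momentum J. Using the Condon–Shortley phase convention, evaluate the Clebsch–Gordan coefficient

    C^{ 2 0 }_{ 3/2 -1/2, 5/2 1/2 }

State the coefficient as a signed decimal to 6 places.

−√(1/14) = -0.267261

triangle: 2!·1!·3!/7! = 12/5040
(j±m)!: 1!·2!·3!·2!·2!·2! = 96
prefactor² = (2J+1)·Δ·N² = 8/7
  k=1: −1/(1!·1!·1!·2!·0!·1!) = -1/2
  k=2: +1/(2!·0!·0!·1!·1!·2!) = 1/4
Σ = -1/4  ⇒  CG² = 8/7·(-1/4)² = 1/14
CG = −√(1/14) = -0.267261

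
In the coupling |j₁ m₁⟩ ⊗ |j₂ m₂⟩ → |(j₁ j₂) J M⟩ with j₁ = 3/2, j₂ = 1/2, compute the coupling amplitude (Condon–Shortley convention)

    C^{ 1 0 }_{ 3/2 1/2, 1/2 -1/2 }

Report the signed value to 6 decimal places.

+√(1/2) = +0.707107

√[3·1!2!0!/4! · 2!1!0!1!1!1!] = √(1/2)
  +(−1)^0/∏(0,1,1,0,1,0)! = 1  (running 1)
⟨..|..⟩ = √(1/2)·(1) = +0.707107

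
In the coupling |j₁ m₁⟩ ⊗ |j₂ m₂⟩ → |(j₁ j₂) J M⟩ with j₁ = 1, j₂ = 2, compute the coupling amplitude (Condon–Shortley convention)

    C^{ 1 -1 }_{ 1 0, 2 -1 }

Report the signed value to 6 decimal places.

triangle: 2!*0!*2!/5! = 4/120
(j±m)!: 1!*1!*1!*3!*0!*2! = 12
prefactor² = (2J+1)*Δ*N² = 6/5
  k=1: −1/(1!*1!*0!*0!*0!*2!) = -1/2
Σ = -1/2  ⇒  CG² = 6/5*(-1/2)² = 3/10
CG = −√(3/10) = -0.547723

−√(3/10) = -0.547723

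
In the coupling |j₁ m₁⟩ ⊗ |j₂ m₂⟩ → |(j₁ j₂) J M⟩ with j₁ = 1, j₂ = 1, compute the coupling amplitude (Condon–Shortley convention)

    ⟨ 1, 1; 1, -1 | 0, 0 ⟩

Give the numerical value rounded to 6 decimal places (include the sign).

+√(1/3) ≈ +0.577350

triangle: 2!·0!·0!/3! = 2/6
(j±m)!: 2!·0!·0!·2!·0!·0! = 4
prefactor² = (2J+1)·Δ·N² = 4/3
  k=0: +1/(0!·2!·0!·0!·0!·0!) = 1/2
Σ = 1/2  ⇒  CG² = 4/3·1/2² = 1/3
CG = +√(1/3) = +0.577350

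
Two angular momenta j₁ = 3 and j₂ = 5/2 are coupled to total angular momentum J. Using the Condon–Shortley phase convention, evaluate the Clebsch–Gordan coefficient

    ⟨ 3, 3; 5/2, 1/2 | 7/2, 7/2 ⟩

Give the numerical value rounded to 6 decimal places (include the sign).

+0.577350  (= +√(1/3))

j₁+j₂−J=2  J+j₁−j₂=4  J−j₁+j₂=3  j₁+j₂+J+1=10
(j₁±m₁, j₂±m₂, J±M) = (6,0,3,2,7,0)
P² = 27648
sum k=0..0:
  [0] +1/288 = 1/288
S = 1/288
C² = P²·S² = 1/3 ; C = +0.577350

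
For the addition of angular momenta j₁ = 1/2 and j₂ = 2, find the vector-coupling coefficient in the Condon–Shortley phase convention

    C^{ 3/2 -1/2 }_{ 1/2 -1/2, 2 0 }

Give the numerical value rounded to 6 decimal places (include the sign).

−√(2/5) = -0.632456

triangle: 1!×0!×3!/5! = 6/120
(j±m)!: 0!×1!×2!×2!×1!×2! = 8
prefactor² = (2J+1)×Δ×N² = 8/5
  k=1: −1/(1!×0!×0!×1!×0!×2!) = -1/2
Σ = -1/2  ⇒  CG² = 8/5×(-1/2)² = 2/5
CG = −√(2/5) = -0.632456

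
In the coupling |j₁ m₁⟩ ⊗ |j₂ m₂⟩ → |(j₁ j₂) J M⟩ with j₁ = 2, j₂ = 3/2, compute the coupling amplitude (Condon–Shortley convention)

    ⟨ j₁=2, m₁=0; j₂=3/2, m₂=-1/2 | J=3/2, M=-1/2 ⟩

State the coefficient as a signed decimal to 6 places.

-0.447214

√[4·2!2!1!/6! · 2!2!1!2!1!2!] = √(16/45)
  +(−1)^0/∏(0,2,2,1,0,0)! = 1/4  (running 1/4)
  +(−1)^1/∏(1,1,1,0,1,1)! = -1  (running -3/4)
⟨..|..⟩ = √(16/45)·(-3/4) = -0.447214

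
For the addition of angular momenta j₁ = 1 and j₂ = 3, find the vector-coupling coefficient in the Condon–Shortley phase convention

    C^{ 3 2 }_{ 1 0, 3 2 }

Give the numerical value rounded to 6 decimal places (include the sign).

−√(1/3) = -0.577350

j₁+j₂−J=1  J+j₁−j₂=1  J−j₁+j₂=5  j₁+j₂+J+1=8
(j₁±m₁, j₂±m₂, J±M) = (1,1,5,1,5,1)
P² = 300
sum k=0..1:
  [0] +1/120 = 1/120
  [1] −1/24 = -1/24
S = -1/30
C² = P²·S² = 1/3 ; C = -0.577350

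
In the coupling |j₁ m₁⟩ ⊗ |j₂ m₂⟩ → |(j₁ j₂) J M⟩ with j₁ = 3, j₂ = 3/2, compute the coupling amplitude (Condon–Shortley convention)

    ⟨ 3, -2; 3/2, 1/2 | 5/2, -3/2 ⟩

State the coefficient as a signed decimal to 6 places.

+0.267261

√[6·2!4!1!/8! · 1!5!2!1!1!4!] = √(288/7)
  +(−1)^1/∏(1,1,4,1,0,0)! = -1/24  (running -1/24)
  +(−1)^2/∏(2,0,3,0,1,1)! = 1/12  (running 1/24)
⟨..|..⟩ = √(288/7)·(1/24) = +0.267261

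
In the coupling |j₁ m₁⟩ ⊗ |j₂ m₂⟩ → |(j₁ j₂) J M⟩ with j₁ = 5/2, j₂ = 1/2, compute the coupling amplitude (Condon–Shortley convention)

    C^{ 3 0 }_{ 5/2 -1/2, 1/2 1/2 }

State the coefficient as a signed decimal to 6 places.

+√(1/2) = +0.707107

√[7·0!5!1!/7! · 2!3!1!0!3!3!] = √(72)
  +(−1)^0/∏(0,0,3,1,2,0)! = 1/12  (running 1/12)
⟨..|..⟩ = √(72)·(1/12) = +0.707107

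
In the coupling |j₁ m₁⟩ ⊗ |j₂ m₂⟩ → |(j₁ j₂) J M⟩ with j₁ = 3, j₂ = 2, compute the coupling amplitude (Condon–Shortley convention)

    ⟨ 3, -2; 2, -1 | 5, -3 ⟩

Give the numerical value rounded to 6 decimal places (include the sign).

√[11·0!6!4!/11! · 1!5!1!3!2!8!] = √(276480)
  +(−1)^0/∏(0,0,5,1,1,3)! = 1/720  (running 1/720)
⟨..|..⟩ = √(276480)·(1/720) = +0.730297

+√(8/15) = +0.730297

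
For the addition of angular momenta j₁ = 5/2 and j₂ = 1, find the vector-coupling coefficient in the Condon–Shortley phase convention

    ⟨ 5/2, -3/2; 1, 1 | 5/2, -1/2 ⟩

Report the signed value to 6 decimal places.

triangle: 1!×4!×1!/7! = 24/5040
(j±m)!: 1!×4!×2!×0!×2!×3! = 576
prefactor² = (2J+1)×Δ×N² = 576/35
  k=1: −1/(1!×0!×3!×1!×1!×0!) = -1/6
Σ = -1/6  ⇒  CG² = 576/35×(-1/6)² = 16/35
CG = −√(16/35) = -0.676123

−√(16/35) ≈ -0.676123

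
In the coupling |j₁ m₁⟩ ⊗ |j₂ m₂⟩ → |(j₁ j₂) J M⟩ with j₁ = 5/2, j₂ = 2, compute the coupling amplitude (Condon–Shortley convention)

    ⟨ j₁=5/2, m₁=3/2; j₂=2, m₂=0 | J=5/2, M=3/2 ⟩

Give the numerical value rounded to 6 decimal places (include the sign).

-0.119523  (= −√(1/70))

j₁+j₂−J=2  J+j₁−j₂=3  J−j₁+j₂=2  j₁+j₂+J+1=8
(j₁±m₁, j₂±m₂, J±M) = (4,1,2,2,4,1)
P² = 288/35
sum k=0..1:
  [0] +1/8 = 1/8
  [1] −1/6 = -1/6
S = -1/24
C² = P²·S² = 1/70 ; C = -0.119523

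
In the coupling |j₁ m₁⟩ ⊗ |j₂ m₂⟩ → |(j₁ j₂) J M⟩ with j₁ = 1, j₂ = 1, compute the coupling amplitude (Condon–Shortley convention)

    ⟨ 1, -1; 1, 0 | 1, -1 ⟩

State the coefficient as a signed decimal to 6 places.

-0.707107

triangle: 1!·1!·1!/4! = 1/24
(j±m)!: 0!·2!·1!·1!·0!·2! = 4
prefactor² = (2J+1)·Δ·N² = 1/2
  k=1: −1/(1!·0!·1!·0!·0!·1!) = -1
Σ = -1  ⇒  CG² = 1/2·(-1)² = 1/2
CG = −√(1/2) = -0.707107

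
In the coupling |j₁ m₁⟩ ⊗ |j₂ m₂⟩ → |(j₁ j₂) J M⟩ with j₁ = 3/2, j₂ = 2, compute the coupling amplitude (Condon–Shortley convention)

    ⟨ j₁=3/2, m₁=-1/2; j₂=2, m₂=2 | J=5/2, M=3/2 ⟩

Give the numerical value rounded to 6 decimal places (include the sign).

−√(16/35) ≈ -0.676123

√[6·1!2!3!/7! · 1!2!4!0!4!1!] = √(576/35)
  +(−1)^1/∏(1,0,1,3,1,0)! = -1/6  (running -1/6)
⟨..|..⟩ = √(576/35)·(-1/6) = -0.676123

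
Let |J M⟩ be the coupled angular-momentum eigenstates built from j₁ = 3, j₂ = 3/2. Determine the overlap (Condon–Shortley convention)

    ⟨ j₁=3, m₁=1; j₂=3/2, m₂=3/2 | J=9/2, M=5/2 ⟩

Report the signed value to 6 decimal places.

+0.645497

√[10·0!6!3!/10! · 4!2!3!0!7!2!] = √(34560)
  +(−1)^0/∏(0,0,2,3,4,0)! = 1/288  (running 1/288)
⟨..|..⟩ = √(34560)·(1/288) = +0.645497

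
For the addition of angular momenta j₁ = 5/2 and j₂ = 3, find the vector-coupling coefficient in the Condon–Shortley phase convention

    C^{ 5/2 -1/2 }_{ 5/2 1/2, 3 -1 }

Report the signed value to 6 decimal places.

triangle: 3!·2!·3!/9! = 72/362880
(j±m)!: 3!·2!·2!·4!·2!·3! = 6912
prefactor² = (2J+1)·Δ·N² = 288/35
  k=0: +1/(0!·3!·2!·2!·0!·1!) = 1/24
  k=1: −1/(1!·2!·1!·1!·1!·2!) = -1/4
  k=2: +1/(2!·1!·0!·0!·2!·3!) = 1/24
Σ = -1/6  ⇒  CG² = 288/35·(-1/6)² = 8/35
CG = −√(8/35) = -0.478091

−√(8/35) = -0.478091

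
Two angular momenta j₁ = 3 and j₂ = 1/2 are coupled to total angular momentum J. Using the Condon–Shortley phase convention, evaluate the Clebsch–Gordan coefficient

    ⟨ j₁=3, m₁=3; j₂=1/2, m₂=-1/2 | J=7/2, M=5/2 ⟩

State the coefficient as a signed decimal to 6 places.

+√(1/7) = +0.377964

√[8·0!6!1!/8! · 6!0!0!1!6!1!] = √(518400/7)
  +(−1)^0/∏(0,0,0,0,6,1)! = 1/720  (running 1/720)
⟨..|..⟩ = √(518400/7)·(1/720) = +0.377964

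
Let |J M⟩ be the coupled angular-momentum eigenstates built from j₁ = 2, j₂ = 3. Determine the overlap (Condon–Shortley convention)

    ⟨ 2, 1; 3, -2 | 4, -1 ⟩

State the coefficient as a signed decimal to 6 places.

√[9·1!3!5!/10! · 3!1!1!5!3!5!] = √(6480/7)
  +(−1)^0/∏(0,1,1,1,2,4)! = 1/48  (running 1/48)
  +(−1)^1/∏(1,0,0,0,3,5)! = -1/720  (running 7/360)
⟨..|..⟩ = √(6480/7)·(7/360) = +0.591608

+√(7/20) = +0.591608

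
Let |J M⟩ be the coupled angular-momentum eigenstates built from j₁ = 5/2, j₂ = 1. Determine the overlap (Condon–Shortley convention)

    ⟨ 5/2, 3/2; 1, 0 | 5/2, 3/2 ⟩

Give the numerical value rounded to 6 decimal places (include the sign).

+0.507093

√[6·1!4!1!/7! · 4!1!1!1!4!1!] = √(576/35)
  +(−1)^0/∏(0,1,1,1,3,0)! = 1/6  (running 1/6)
  +(−1)^1/∏(1,0,0,0,4,1)! = -1/24  (running 1/8)
⟨..|..⟩ = √(576/35)·(1/8) = +0.507093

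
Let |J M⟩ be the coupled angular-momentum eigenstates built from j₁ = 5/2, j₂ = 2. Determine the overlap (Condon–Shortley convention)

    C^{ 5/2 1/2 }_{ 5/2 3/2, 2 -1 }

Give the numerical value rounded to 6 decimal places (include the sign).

+0.414039  (= +√(6/35))

j₁+j₂−J=2  J+j₁−j₂=3  J−j₁+j₂=2  j₁+j₂+J+1=8
(j₁±m₁, j₂±m₂, J±M) = (4,1,1,3,3,2)
P² = 216/35
sum k=0..1:
  [0] +1/4 = 1/4
  [1] −1/12 = -1/12
S = 1/6
C² = P²·S² = 6/35 ; C = +0.414039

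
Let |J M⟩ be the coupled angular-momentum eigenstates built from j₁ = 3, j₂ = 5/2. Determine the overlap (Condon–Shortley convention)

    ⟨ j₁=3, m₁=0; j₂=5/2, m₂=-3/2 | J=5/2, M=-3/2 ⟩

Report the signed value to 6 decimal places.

√[6·3!3!2!/9! · 3!3!1!4!1!4!] = √(864/35)
  +(−1)^0/∏(0,3,3,1,0,1)! = 1/36  (running 1/36)
  +(−1)^1/∏(1,2,2,0,1,2)! = -1/8  (running -7/72)
⟨..|..⟩ = √(864/35)·(-7/72) = -0.483046

-0.483046  (= −√(7/30))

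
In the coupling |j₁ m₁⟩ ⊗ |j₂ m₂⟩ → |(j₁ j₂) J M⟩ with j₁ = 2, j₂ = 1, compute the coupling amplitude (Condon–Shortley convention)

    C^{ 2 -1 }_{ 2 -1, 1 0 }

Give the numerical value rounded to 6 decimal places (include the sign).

j₁+j₂−J=1  J+j₁−j₂=3  J−j₁+j₂=1  j₁+j₂+J+1=6
(j₁±m₁, j₂±m₂, J±M) = (1,3,1,1,1,3)
P² = 3/2
sum k=0..1:
  [0] +1/6 = 1/6
  [1] −1/2 = -1/2
S = -1/3
C² = P²·S² = 1/6 ; C = -0.408248

-0.408248  (= −√(1/6))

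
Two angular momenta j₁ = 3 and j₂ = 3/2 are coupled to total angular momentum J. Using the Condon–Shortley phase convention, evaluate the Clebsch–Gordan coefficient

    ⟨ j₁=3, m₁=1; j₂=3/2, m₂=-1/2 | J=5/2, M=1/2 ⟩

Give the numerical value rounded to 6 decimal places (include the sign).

−√(1/70) = -0.119523

triangle: 2!·4!·1!/8! = 48/40320
(j±m)!: 4!·2!·1!·2!·3!·2! = 1152
prefactor² = (2J+1)·Δ·N² = 288/35
  k=0: +1/(0!·2!·2!·1!·2!·0!) = 1/8
  k=1: −1/(1!·1!·1!·0!·3!·1!) = -1/6
Σ = -1/24  ⇒  CG² = 288/35·(-1/24)² = 1/70
CG = −√(1/70) = -0.119523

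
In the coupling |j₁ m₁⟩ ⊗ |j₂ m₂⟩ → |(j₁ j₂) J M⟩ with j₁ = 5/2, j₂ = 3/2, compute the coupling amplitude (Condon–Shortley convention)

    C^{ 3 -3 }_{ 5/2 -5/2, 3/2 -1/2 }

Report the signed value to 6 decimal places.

−√(5/8) ≈ -0.790569

j₁+j₂−J=1  J+j₁−j₂=4  J−j₁+j₂=2  j₁+j₂+J+1=8
(j₁±m₁, j₂±m₂, J±M) = (0,5,1,2,0,6)
P² = 1440
sum k=1..1:
  [1] −1/48 = -1/48
S = -1/48
C² = P²·S² = 5/8 ; C = -0.790569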